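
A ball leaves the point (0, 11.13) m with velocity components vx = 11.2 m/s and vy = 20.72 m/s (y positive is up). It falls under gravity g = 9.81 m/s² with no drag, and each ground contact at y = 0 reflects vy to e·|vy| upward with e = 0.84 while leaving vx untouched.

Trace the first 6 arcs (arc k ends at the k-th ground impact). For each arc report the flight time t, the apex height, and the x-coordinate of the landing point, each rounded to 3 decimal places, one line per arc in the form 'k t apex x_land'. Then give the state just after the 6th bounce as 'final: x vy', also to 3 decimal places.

1 4.706 33.012 52.712
2 4.358 23.293 101.525
3 3.661 16.436 142.529
4 3.075 11.597 176.972
5 2.583 8.183 205.904
6 2.170 5.774 230.207
final: 230.207 8.940

Arc 1: start y=11.130, vy=20.720 → t=4.706, apex=33.012, x_land=52.712, impact vy=-25.450
  bounce: vy ← 0.84·25.450 = 21.378
Arc 2: start y=0.000, vy=21.378 → t=4.358, apex=23.293, x_land=101.525, impact vy=-21.378
  bounce: vy ← 0.84·21.378 = 17.957
Arc 3: start y=0.000, vy=17.957 → t=3.661, apex=16.436, x_land=142.529, impact vy=-17.957
  bounce: vy ← 0.84·17.957 = 15.084
Arc 4: start y=0.000, vy=15.084 → t=3.075, apex=11.597, x_land=176.972, impact vy=-15.084
  bounce: vy ← 0.84·15.084 = 12.671
Arc 5: start y=0.000, vy=12.671 → t=2.583, apex=8.183, x_land=205.904, impact vy=-12.671
  bounce: vy ← 0.84·12.671 = 10.643
Arc 6: start y=0.000, vy=10.643 → t=2.170, apex=5.774, x_land=230.207, impact vy=-10.643
  bounce: vy ← 0.84·10.643 = 8.940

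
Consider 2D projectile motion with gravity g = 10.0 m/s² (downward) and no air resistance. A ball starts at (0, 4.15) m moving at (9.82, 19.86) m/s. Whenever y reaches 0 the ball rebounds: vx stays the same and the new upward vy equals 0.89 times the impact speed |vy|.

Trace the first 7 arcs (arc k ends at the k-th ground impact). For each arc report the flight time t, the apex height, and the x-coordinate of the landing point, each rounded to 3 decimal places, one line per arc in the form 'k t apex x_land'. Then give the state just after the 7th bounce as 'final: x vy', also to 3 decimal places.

1 4.171 23.871 40.959
2 3.889 18.908 79.152
3 3.461 14.977 113.144
4 3.081 11.863 143.396
5 2.742 9.397 170.321
6 2.440 7.443 194.284
7 2.172 5.896 215.611
final: 215.611 9.665

Arc 1: start y=4.150, vy=19.860 → t=4.171, apex=23.871, x_land=40.959, impact vy=-21.850
  bounce: vy ← 0.89·21.850 = 19.446
Arc 2: start y=0.000, vy=19.446 → t=3.889, apex=18.908, x_land=79.152, impact vy=-19.446
  bounce: vy ← 0.89·19.446 = 17.307
Arc 3: start y=0.000, vy=17.307 → t=3.461, apex=14.977, x_land=113.144, impact vy=-17.307
  bounce: vy ← 0.89·17.307 = 15.404
Arc 4: start y=0.000, vy=15.404 → t=3.081, apex=11.863, x_land=143.396, impact vy=-15.404
  bounce: vy ← 0.89·15.404 = 13.709
Arc 5: start y=0.000, vy=13.709 → t=2.742, apex=9.397, x_land=170.321, impact vy=-13.709
  bounce: vy ← 0.89·13.709 = 12.201
Arc 6: start y=0.000, vy=12.201 → t=2.440, apex=7.443, x_land=194.284, impact vy=-12.201
  bounce: vy ← 0.89·12.201 = 10.859
Arc 7: start y=0.000, vy=10.859 → t=2.172, apex=5.896, x_land=215.611, impact vy=-10.859
  bounce: vy ← 0.89·10.859 = 9.665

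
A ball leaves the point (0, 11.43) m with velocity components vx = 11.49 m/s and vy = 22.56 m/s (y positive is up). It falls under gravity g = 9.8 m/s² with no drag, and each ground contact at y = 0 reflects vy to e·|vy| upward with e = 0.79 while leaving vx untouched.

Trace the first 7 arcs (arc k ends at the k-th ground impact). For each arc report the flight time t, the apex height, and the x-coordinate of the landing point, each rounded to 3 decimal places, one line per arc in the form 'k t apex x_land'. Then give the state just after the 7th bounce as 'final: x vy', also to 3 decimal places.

Arc 1: start y=11.430, vy=22.560 → t=5.065, apex=37.397, x_land=58.193, impact vy=-27.074
  bounce: vy ← 0.79·27.074 = 21.388
Arc 2: start y=0.000, vy=21.388 → t=4.365, apex=23.339, x_land=108.346, impact vy=-21.388
  bounce: vy ← 0.79·21.388 = 16.897
Arc 3: start y=0.000, vy=16.897 → t=3.448, apex=14.566, x_land=147.967, impact vy=-16.897
  bounce: vy ← 0.79·16.897 = 13.348
Arc 4: start y=0.000, vy=13.348 → t=2.724, apex=9.091, x_land=179.267, impact vy=-13.348
  bounce: vy ← 0.79·13.348 = 10.545
Arc 5: start y=0.000, vy=10.545 → t=2.152, apex=5.674, x_land=203.995, impact vy=-10.545
  bounce: vy ← 0.79·10.545 = 8.331
Arc 6: start y=0.000, vy=8.331 → t=1.700, apex=3.541, x_land=223.530, impact vy=-8.331
  bounce: vy ← 0.79·8.331 = 6.581
Arc 7: start y=0.000, vy=6.581 → t=1.343, apex=2.210, x_land=238.962, impact vy=-6.581
  bounce: vy ← 0.79·6.581 = 5.199

1 5.065 37.397 58.193
2 4.365 23.339 108.346
3 3.448 14.566 147.967
4 2.724 9.091 179.267
5 2.152 5.674 203.995
6 1.700 3.541 223.530
7 1.343 2.210 238.962
final: 238.962 5.199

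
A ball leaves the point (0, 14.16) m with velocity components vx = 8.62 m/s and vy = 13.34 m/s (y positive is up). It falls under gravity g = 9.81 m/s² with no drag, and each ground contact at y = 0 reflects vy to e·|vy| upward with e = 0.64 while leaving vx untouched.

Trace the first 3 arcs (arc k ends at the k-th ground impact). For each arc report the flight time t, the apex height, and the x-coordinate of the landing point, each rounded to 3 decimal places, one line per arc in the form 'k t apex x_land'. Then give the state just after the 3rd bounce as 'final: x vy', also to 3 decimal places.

Arc 1: start y=14.160, vy=13.340 → t=3.536, apex=23.230, x_land=30.481, impact vy=-21.349
  bounce: vy ← 0.64·21.349 = 13.663
Arc 2: start y=0.000, vy=13.663 → t=2.786, apex=9.515, x_land=54.493, impact vy=-13.663
  bounce: vy ← 0.64·13.663 = 8.745
Arc 3: start y=0.000, vy=8.745 → t=1.783, apex=3.897, x_land=69.860, impact vy=-8.745
  bounce: vy ← 0.64·8.745 = 5.596

1 3.536 23.230 30.481
2 2.786 9.515 54.493
3 1.783 3.897 69.860
final: 69.860 5.596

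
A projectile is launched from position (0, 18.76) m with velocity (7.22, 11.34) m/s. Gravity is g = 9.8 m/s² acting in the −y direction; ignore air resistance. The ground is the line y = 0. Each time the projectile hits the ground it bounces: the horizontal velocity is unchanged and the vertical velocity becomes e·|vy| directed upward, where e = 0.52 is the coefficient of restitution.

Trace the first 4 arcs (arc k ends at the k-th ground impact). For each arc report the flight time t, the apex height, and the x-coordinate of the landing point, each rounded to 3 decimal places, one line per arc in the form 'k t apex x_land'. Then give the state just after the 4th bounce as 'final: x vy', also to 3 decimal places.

1 3.430 25.321 24.767
2 2.364 6.847 41.836
3 1.229 1.851 50.712
4 0.639 0.501 55.328
final: 55.328 1.629

Arc 1: start y=18.760, vy=11.340 → t=3.430, apex=25.321, x_land=24.767, impact vy=-22.278
  bounce: vy ← 0.52·22.278 = 11.584
Arc 2: start y=0.000, vy=11.584 → t=2.364, apex=6.847, x_land=41.836, impact vy=-11.584
  bounce: vy ← 0.52·11.584 = 6.024
Arc 3: start y=0.000, vy=6.024 → t=1.229, apex=1.851, x_land=50.712, impact vy=-6.024
  bounce: vy ← 0.52·6.024 = 3.132
Arc 4: start y=0.000, vy=3.132 → t=0.639, apex=0.501, x_land=55.328, impact vy=-3.132
  bounce: vy ← 0.52·3.132 = 1.629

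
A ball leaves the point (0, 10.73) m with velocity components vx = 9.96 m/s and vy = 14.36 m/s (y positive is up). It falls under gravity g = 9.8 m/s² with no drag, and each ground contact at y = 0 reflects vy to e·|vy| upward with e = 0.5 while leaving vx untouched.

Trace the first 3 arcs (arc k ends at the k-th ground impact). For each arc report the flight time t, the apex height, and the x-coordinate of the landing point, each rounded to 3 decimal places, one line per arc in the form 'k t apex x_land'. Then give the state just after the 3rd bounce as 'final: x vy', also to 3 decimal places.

Arc 1: start y=10.730, vy=14.360 → t=3.548, apex=21.251, x_land=35.336, impact vy=-20.409
  bounce: vy ← 0.5·20.409 = 10.204
Arc 2: start y=0.000, vy=10.204 → t=2.083, apex=5.313, x_land=56.078, impact vy=-10.204
  bounce: vy ← 0.5·10.204 = 5.102
Arc 3: start y=0.000, vy=5.102 → t=1.041, apex=1.328, x_land=66.449, impact vy=-5.102
  bounce: vy ← 0.5·5.102 = 2.551

1 3.548 21.251 35.336
2 2.083 5.313 56.078
3 1.041 1.328 66.449
final: 66.449 2.551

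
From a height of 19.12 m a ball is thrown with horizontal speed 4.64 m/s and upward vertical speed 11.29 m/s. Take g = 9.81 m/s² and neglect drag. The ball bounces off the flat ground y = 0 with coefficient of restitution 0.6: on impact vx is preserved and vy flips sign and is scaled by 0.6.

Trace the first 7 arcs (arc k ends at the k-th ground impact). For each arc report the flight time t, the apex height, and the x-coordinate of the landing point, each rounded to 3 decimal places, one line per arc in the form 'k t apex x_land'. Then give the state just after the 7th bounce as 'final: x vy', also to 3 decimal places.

1 3.436 25.617 15.944
2 2.742 9.222 28.668
3 1.645 3.320 36.303
4 0.987 1.195 40.884
5 0.592 0.430 43.632
6 0.355 0.155 45.281
7 0.213 0.056 46.271
final: 46.271 0.628

Arc 1: start y=19.120, vy=11.290 → t=3.436, apex=25.617, x_land=15.944, impact vy=-22.419
  bounce: vy ← 0.6·22.419 = 13.451
Arc 2: start y=0.000, vy=13.451 → t=2.742, apex=9.222, x_land=28.668, impact vy=-13.451
  bounce: vy ← 0.6·13.451 = 8.071
Arc 3: start y=0.000, vy=8.071 → t=1.645, apex=3.320, x_land=36.303, impact vy=-8.071
  bounce: vy ← 0.6·8.071 = 4.842
Arc 4: start y=0.000, vy=4.842 → t=0.987, apex=1.195, x_land=40.884, impact vy=-4.842
  bounce: vy ← 0.6·4.842 = 2.905
Arc 5: start y=0.000, vy=2.905 → t=0.592, apex=0.430, x_land=43.632, impact vy=-2.905
  bounce: vy ← 0.6·2.905 = 1.743
Arc 6: start y=0.000, vy=1.743 → t=0.355, apex=0.155, x_land=45.281, impact vy=-1.743
  bounce: vy ← 0.6·1.743 = 1.046
Arc 7: start y=0.000, vy=1.046 → t=0.213, apex=0.056, x_land=46.271, impact vy=-1.046
  bounce: vy ← 0.6·1.046 = 0.628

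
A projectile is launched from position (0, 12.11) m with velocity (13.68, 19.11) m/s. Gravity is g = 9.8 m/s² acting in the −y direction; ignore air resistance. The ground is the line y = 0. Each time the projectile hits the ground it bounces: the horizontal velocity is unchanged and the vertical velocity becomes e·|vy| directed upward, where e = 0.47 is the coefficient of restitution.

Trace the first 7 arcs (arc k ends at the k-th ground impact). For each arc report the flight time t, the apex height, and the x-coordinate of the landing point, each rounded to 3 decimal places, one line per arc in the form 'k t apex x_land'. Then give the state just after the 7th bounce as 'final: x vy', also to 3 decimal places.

Arc 1: start y=12.110, vy=19.110 → t=4.455, apex=30.742, x_land=60.941, impact vy=-24.547
  bounce: vy ← 0.47·24.547 = 11.537
Arc 2: start y=0.000, vy=11.537 → t=2.354, apex=6.791, x_land=93.151, impact vy=-11.537
  bounce: vy ← 0.47·11.537 = 5.422
Arc 3: start y=0.000, vy=5.422 → t=1.107, apex=1.500, x_land=108.289, impact vy=-5.422
  bounce: vy ← 0.47·5.422 = 2.549
Arc 4: start y=0.000, vy=2.549 → t=0.520, apex=0.331, x_land=115.404, impact vy=-2.549
  bounce: vy ← 0.47·2.549 = 1.198
Arc 5: start y=0.000, vy=1.198 → t=0.244, apex=0.073, x_land=118.749, impact vy=-1.198
  bounce: vy ← 0.47·1.198 = 0.563
Arc 6: start y=0.000, vy=0.563 → t=0.115, apex=0.016, x_land=120.320, impact vy=-0.563
  bounce: vy ← 0.47·0.563 = 0.265
Arc 7: start y=0.000, vy=0.265 → t=0.054, apex=0.004, x_land=121.059, impact vy=-0.265
  bounce: vy ← 0.47·0.265 = 0.124

1 4.455 30.742 60.941
2 2.354 6.791 93.151
3 1.107 1.500 108.289
4 0.520 0.331 115.404
5 0.244 0.073 118.749
6 0.115 0.016 120.320
7 0.054 0.004 121.059
final: 121.059 0.124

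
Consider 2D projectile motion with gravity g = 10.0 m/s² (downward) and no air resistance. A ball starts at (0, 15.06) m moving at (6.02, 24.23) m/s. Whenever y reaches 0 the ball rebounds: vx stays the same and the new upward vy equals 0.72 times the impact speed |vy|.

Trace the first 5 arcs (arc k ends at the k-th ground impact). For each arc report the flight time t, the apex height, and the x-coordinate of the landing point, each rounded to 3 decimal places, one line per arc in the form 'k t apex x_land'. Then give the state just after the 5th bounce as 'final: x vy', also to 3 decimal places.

1 5.403 44.415 32.529
2 4.292 23.025 58.365
3 3.090 11.936 76.968
4 2.225 6.188 90.361
5 1.602 3.208 100.005
final: 100.005 5.767

Arc 1: start y=15.060, vy=24.230 → t=5.403, apex=44.415, x_land=32.529, impact vy=-29.804
  bounce: vy ← 0.72·29.804 = 21.459
Arc 2: start y=0.000, vy=21.459 → t=4.292, apex=23.025, x_land=58.365, impact vy=-21.459
  bounce: vy ← 0.72·21.459 = 15.451
Arc 3: start y=0.000, vy=15.451 → t=3.090, apex=11.936, x_land=76.968, impact vy=-15.451
  bounce: vy ← 0.72·15.451 = 11.124
Arc 4: start y=0.000, vy=11.124 → t=2.225, apex=6.188, x_land=90.361, impact vy=-11.124
  bounce: vy ← 0.72·11.124 = 8.010
Arc 5: start y=0.000, vy=8.010 → t=1.602, apex=3.208, x_land=100.005, impact vy=-8.010
  bounce: vy ← 0.72·8.010 = 5.767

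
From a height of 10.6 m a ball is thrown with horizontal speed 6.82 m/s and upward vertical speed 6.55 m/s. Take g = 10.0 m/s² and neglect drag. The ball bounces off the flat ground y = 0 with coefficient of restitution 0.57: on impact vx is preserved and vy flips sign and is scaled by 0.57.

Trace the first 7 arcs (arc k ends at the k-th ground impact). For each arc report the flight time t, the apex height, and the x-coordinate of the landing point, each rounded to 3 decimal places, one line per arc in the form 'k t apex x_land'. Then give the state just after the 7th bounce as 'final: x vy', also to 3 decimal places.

1 2.252 12.745 15.356
2 1.820 4.141 27.769
3 1.037 1.345 34.844
4 0.591 0.437 38.877
5 0.337 0.142 41.176
6 0.192 0.046 42.486
7 0.110 0.015 43.233
final: 43.233 0.312

Arc 1: start y=10.600, vy=6.550 → t=2.252, apex=12.745, x_land=15.356, impact vy=-15.966
  bounce: vy ← 0.57·15.966 = 9.100
Arc 2: start y=0.000, vy=9.100 → t=1.820, apex=4.141, x_land=27.769, impact vy=-9.100
  bounce: vy ← 0.57·9.100 = 5.187
Arc 3: start y=0.000, vy=5.187 → t=1.037, apex=1.345, x_land=34.844, impact vy=-5.187
  bounce: vy ← 0.57·5.187 = 2.957
Arc 4: start y=0.000, vy=2.957 → t=0.591, apex=0.437, x_land=38.877, impact vy=-2.957
  bounce: vy ← 0.57·2.957 = 1.685
Arc 5: start y=0.000, vy=1.685 → t=0.337, apex=0.142, x_land=41.176, impact vy=-1.685
  bounce: vy ← 0.57·1.685 = 0.961
Arc 6: start y=0.000, vy=0.961 → t=0.192, apex=0.046, x_land=42.486, impact vy=-0.961
  bounce: vy ← 0.57·0.961 = 0.548
Arc 7: start y=0.000, vy=0.548 → t=0.110, apex=0.015, x_land=43.233, impact vy=-0.548
  bounce: vy ← 0.57·0.548 = 0.312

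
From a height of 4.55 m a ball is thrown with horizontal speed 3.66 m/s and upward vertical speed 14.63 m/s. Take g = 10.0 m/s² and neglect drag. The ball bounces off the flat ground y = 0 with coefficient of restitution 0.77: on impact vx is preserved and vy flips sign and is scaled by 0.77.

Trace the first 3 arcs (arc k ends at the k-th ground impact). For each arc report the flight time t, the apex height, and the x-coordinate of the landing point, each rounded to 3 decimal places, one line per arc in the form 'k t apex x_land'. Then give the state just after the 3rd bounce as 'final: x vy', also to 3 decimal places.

Arc 1: start y=4.550, vy=14.630 → t=3.210, apex=15.252, x_land=11.747, impact vy=-17.465
  bounce: vy ← 0.77·17.465 = 13.448
Arc 2: start y=0.000, vy=13.448 → t=2.690, apex=9.043, x_land=21.591, impact vy=-13.448
  bounce: vy ← 0.77·13.448 = 10.355
Arc 3: start y=0.000, vy=10.355 → t=2.071, apex=5.361, x_land=29.171, impact vy=-10.355
  bounce: vy ← 0.77·10.355 = 7.973

1 3.210 15.252 11.747
2 2.690 9.043 21.591
3 2.071 5.361 29.171
final: 29.171 7.973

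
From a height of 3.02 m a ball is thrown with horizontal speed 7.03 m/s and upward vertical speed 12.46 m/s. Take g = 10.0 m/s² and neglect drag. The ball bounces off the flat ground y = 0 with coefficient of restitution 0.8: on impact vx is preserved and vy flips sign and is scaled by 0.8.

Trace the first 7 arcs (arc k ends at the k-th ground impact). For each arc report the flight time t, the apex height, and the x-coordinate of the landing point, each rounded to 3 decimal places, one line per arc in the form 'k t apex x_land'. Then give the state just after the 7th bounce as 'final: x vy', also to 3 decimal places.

Arc 1: start y=3.020, vy=12.460 → t=2.715, apex=10.783, x_land=19.083, impact vy=-14.685
  bounce: vy ← 0.8·14.685 = 11.748
Arc 2: start y=0.000, vy=11.748 → t=2.350, apex=6.901, x_land=35.601, impact vy=-11.748
  bounce: vy ← 0.8·11.748 = 9.398
Arc 3: start y=0.000, vy=9.398 → t=1.880, apex=4.417, x_land=48.815, impact vy=-9.398
  bounce: vy ← 0.8·9.398 = 7.519
Arc 4: start y=0.000, vy=7.519 → t=1.504, apex=2.827, x_land=59.386, impact vy=-7.519
  bounce: vy ← 0.8·7.519 = 6.015
Arc 5: start y=0.000, vy=6.015 → t=1.203, apex=1.809, x_land=67.843, impact vy=-6.015
  bounce: vy ← 0.8·6.015 = 4.812
Arc 6: start y=0.000, vy=4.812 → t=0.962, apex=1.158, x_land=74.609, impact vy=-4.812
  bounce: vy ← 0.8·4.812 = 3.850
Arc 7: start y=0.000, vy=3.850 → t=0.770, apex=0.741, x_land=80.022, impact vy=-3.850
  bounce: vy ← 0.8·3.850 = 3.080

1 2.715 10.783 19.083
2 2.350 6.901 35.601
3 1.880 4.417 48.815
4 1.504 2.827 59.386
5 1.203 1.809 67.843
6 0.962 1.158 74.609
7 0.770 0.741 80.022
final: 80.022 3.080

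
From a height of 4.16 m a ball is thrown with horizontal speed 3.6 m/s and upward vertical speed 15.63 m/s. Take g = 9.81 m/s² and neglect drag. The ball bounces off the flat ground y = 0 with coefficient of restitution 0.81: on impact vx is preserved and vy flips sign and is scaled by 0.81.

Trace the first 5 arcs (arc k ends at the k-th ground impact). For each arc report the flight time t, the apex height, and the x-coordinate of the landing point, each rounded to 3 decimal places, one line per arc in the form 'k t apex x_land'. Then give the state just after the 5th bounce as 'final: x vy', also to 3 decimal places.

Arc 1: start y=4.160, vy=15.630 → t=3.434, apex=16.611, x_land=12.361, impact vy=-18.053
  bounce: vy ← 0.81·18.053 = 14.623
Arc 2: start y=0.000, vy=14.623 → t=2.981, apex=10.899, x_land=23.093, impact vy=-14.623
  bounce: vy ← 0.81·14.623 = 11.845
Arc 3: start y=0.000, vy=11.845 → t=2.415, apex=7.151, x_land=31.787, impact vy=-11.845
  bounce: vy ← 0.81·11.845 = 9.594
Arc 4: start y=0.000, vy=9.594 → t=1.956, apex=4.692, x_land=38.828, impact vy=-9.594
  bounce: vy ← 0.81·9.594 = 7.771
Arc 5: start y=0.000, vy=7.771 → t=1.584, apex=3.078, x_land=44.532, impact vy=-7.771
  bounce: vy ← 0.81·7.771 = 6.295

1 3.434 16.611 12.361
2 2.981 10.899 23.093
3 2.415 7.151 31.787
4 1.956 4.692 38.828
5 1.584 3.078 44.532
final: 44.532 6.295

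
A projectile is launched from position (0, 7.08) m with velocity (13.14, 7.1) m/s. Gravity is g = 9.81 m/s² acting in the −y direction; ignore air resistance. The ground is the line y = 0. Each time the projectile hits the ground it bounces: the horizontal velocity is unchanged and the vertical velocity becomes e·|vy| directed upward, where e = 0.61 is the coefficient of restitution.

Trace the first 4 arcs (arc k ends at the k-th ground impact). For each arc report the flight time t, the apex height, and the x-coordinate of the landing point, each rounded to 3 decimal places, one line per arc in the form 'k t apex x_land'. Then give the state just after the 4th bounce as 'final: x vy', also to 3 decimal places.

1 2.126 9.649 27.940
2 1.711 3.591 50.425
3 1.044 1.336 64.140
4 0.637 0.497 72.507
final: 72.507 1.905

Arc 1: start y=7.080, vy=7.100 → t=2.126, apex=9.649, x_land=27.940, impact vy=-13.759
  bounce: vy ← 0.61·13.759 = 8.393
Arc 2: start y=0.000, vy=8.393 → t=1.711, apex=3.591, x_land=50.425, impact vy=-8.393
  bounce: vy ← 0.61·8.393 = 5.120
Arc 3: start y=0.000, vy=5.120 → t=1.044, apex=1.336, x_land=64.140, impact vy=-5.120
  bounce: vy ← 0.61·5.120 = 3.123
Arc 4: start y=0.000, vy=3.123 → t=0.637, apex=0.497, x_land=72.507, impact vy=-3.123
  bounce: vy ← 0.61·3.123 = 1.905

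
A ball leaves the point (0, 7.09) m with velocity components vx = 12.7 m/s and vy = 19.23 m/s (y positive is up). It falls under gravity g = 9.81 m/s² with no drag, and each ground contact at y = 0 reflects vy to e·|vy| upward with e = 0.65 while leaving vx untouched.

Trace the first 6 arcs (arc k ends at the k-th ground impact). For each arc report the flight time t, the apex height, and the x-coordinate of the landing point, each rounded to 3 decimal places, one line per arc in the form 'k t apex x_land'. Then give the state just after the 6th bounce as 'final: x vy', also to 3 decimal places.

1 4.260 25.938 54.100
2 2.989 10.959 92.066
3 1.943 4.630 116.743
4 1.263 1.956 132.784
5 0.821 0.826 143.210
6 0.534 0.349 149.988
final: 149.988 1.701

Arc 1: start y=7.090, vy=19.230 → t=4.260, apex=25.938, x_land=54.100, impact vy=-22.559
  bounce: vy ← 0.65·22.559 = 14.663
Arc 2: start y=0.000, vy=14.663 → t=2.989, apex=10.959, x_land=92.066, impact vy=-14.663
  bounce: vy ← 0.65·14.663 = 9.531
Arc 3: start y=0.000, vy=9.531 → t=1.943, apex=4.630, x_land=116.743, impact vy=-9.531
  bounce: vy ← 0.65·9.531 = 6.195
Arc 4: start y=0.000, vy=6.195 → t=1.263, apex=1.956, x_land=132.784, impact vy=-6.195
  bounce: vy ← 0.65·6.195 = 4.027
Arc 5: start y=0.000, vy=4.027 → t=0.821, apex=0.826, x_land=143.210, impact vy=-4.027
  bounce: vy ← 0.65·4.027 = 2.617
Arc 6: start y=0.000, vy=2.617 → t=0.534, apex=0.349, x_land=149.988, impact vy=-2.617
  bounce: vy ← 0.65·2.617 = 1.701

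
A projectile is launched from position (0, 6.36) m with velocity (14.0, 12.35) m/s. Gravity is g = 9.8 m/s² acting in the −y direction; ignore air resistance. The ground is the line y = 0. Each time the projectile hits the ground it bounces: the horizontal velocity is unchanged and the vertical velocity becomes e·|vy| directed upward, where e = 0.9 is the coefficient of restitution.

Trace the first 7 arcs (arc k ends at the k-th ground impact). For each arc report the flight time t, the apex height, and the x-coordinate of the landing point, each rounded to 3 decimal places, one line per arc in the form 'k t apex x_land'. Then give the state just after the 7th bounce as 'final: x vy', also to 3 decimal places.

Arc 1: start y=6.360, vy=12.350 → t=2.959, apex=14.142, x_land=41.427, impact vy=-16.649
  bounce: vy ← 0.9·16.649 = 14.984
Arc 2: start y=0.000, vy=14.984 → t=3.058, apex=11.455, x_land=84.238, impact vy=-14.984
  bounce: vy ← 0.9·14.984 = 13.485
Arc 3: start y=0.000, vy=13.485 → t=2.752, apex=9.278, x_land=122.767, impact vy=-13.485
  bounce: vy ← 0.9·13.485 = 12.137
Arc 4: start y=0.000, vy=12.137 → t=2.477, apex=7.516, x_land=157.444, impact vy=-12.137
  bounce: vy ← 0.9·12.137 = 10.923
Arc 5: start y=0.000, vy=10.923 → t=2.229, apex=6.088, x_land=188.653, impact vy=-10.923
  bounce: vy ← 0.9·10.923 = 9.831
Arc 6: start y=0.000, vy=9.831 → t=2.006, apex=4.931, x_land=216.742, impact vy=-9.831
  bounce: vy ← 0.9·9.831 = 8.848
Arc 7: start y=0.000, vy=8.848 → t=1.806, apex=3.994, x_land=242.021, impact vy=-8.848
  bounce: vy ← 0.9·8.848 = 7.963

1 2.959 14.142 41.427
2 3.058 11.455 84.238
3 2.752 9.278 122.767
4 2.477 7.516 157.444
5 2.229 6.088 188.653
6 2.006 4.931 216.742
7 1.806 3.994 242.021
final: 242.021 7.963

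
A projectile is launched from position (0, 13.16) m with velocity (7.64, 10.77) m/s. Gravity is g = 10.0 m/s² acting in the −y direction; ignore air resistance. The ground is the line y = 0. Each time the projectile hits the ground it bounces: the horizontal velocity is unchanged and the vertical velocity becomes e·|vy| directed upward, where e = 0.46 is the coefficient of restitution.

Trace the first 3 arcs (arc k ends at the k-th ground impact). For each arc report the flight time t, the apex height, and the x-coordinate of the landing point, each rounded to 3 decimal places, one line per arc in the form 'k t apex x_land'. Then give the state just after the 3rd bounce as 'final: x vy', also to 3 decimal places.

Arc 1: start y=13.160, vy=10.770 → t=3.024, apex=18.960, x_land=23.106, impact vy=-19.473
  bounce: vy ← 0.46·19.473 = 8.958
Arc 2: start y=0.000, vy=8.958 → t=1.792, apex=4.012, x_land=36.793, impact vy=-8.958
  bounce: vy ← 0.46·8.958 = 4.120
Arc 3: start y=0.000, vy=4.120 → t=0.824, apex=0.849, x_land=43.089, impact vy=-4.120
  bounce: vy ← 0.46·4.120 = 1.895

1 3.024 18.960 23.106
2 1.792 4.012 36.793
3 0.824 0.849 43.089
final: 43.089 1.895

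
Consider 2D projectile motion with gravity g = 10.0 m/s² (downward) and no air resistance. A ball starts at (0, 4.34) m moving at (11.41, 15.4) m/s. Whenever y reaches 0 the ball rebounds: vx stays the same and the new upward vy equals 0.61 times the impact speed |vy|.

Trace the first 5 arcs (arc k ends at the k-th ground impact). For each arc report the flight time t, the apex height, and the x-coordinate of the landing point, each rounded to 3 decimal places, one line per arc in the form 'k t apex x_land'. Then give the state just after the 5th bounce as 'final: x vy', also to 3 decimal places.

Arc 1: start y=4.340, vy=15.400 → t=3.340, apex=16.198, x_land=38.108, impact vy=-17.999
  bounce: vy ← 0.61·17.999 = 10.979
Arc 2: start y=0.000, vy=10.979 → t=2.196, apex=6.027, x_land=63.163, impact vy=-10.979
  bounce: vy ← 0.61·10.979 = 6.697
Arc 3: start y=0.000, vy=6.697 → t=1.339, apex=2.243, x_land=78.446, impact vy=-6.697
  bounce: vy ← 0.61·6.697 = 4.085
Arc 4: start y=0.000, vy=4.085 → t=0.817, apex=0.835, x_land=87.769, impact vy=-4.085
  bounce: vy ← 0.61·4.085 = 2.492
Arc 5: start y=0.000, vy=2.492 → t=0.498, apex=0.311, x_land=93.456, impact vy=-2.492
  bounce: vy ← 0.61·2.492 = 1.520

1 3.340 16.198 38.108
2 2.196 6.027 63.163
3 1.339 2.243 78.446
4 0.817 0.835 87.769
5 0.498 0.311 93.456
final: 93.456 1.520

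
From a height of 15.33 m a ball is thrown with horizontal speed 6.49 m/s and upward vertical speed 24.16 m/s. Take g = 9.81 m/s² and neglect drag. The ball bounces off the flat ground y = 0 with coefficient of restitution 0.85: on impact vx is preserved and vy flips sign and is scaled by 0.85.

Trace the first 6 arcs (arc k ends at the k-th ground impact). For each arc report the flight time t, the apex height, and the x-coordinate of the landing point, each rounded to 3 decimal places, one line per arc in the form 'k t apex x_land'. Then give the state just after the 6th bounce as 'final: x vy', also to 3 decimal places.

Arc 1: start y=15.330, vy=24.160 → t=5.494, apex=45.081, x_land=35.659, impact vy=-29.740
  bounce: vy ← 0.85·29.740 = 25.279
Arc 2: start y=0.000, vy=25.279 → t=5.154, apex=32.571, x_land=69.107, impact vy=-25.279
  bounce: vy ← 0.85·25.279 = 21.487
Arc 3: start y=0.000, vy=21.487 → t=4.381, apex=23.532, x_land=97.537, impact vy=-21.487
  bounce: vy ← 0.85·21.487 = 18.264
Arc 4: start y=0.000, vy=18.264 → t=3.724, apex=17.002, x_land=121.703, impact vy=-18.264
  bounce: vy ← 0.85·18.264 = 15.525
Arc 5: start y=0.000, vy=15.525 → t=3.165, apex=12.284, x_land=142.245, impact vy=-15.525
  bounce: vy ← 0.85·15.525 = 13.196
Arc 6: start y=0.000, vy=13.196 → t=2.690, apex=8.875, x_land=159.705, impact vy=-13.196
  bounce: vy ← 0.85·13.196 = 11.217

1 5.494 45.081 35.659
2 5.154 32.571 69.107
3 4.381 23.532 97.537
4 3.724 17.002 121.703
5 3.165 12.284 142.245
6 2.690 8.875 159.705
final: 159.705 11.217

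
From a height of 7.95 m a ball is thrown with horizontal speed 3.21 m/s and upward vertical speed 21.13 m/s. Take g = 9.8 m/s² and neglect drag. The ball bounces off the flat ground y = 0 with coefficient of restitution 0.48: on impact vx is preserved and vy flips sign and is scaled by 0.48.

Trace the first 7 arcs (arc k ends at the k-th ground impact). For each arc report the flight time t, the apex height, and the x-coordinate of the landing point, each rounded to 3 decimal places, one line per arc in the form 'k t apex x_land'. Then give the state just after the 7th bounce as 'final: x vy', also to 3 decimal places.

1 4.660 30.729 14.960
2 2.404 7.080 22.677
3 1.154 1.631 26.381
4 0.554 0.376 28.159
5 0.266 0.087 29.013
6 0.128 0.020 29.422
7 0.061 0.005 29.619
final: 29.619 0.144

Arc 1: start y=7.950, vy=21.130 → t=4.660, apex=30.729, x_land=14.960, impact vy=-24.542
  bounce: vy ← 0.48·24.542 = 11.780
Arc 2: start y=0.000, vy=11.780 → t=2.404, apex=7.080, x_land=22.677, impact vy=-11.780
  bounce: vy ← 0.48·11.780 = 5.654
Arc 3: start y=0.000, vy=5.654 → t=1.154, apex=1.631, x_land=26.381, impact vy=-5.654
  bounce: vy ← 0.48·5.654 = 2.714
Arc 4: start y=0.000, vy=2.714 → t=0.554, apex=0.376, x_land=28.159, impact vy=-2.714
  bounce: vy ← 0.48·2.714 = 1.303
Arc 5: start y=0.000, vy=1.303 → t=0.266, apex=0.087, x_land=29.013, impact vy=-1.303
  bounce: vy ← 0.48·1.303 = 0.625
Arc 6: start y=0.000, vy=0.625 → t=0.128, apex=0.020, x_land=29.422, impact vy=-0.625
  bounce: vy ← 0.48·0.625 = 0.300
Arc 7: start y=0.000, vy=0.300 → t=0.061, apex=0.005, x_land=29.619, impact vy=-0.300
  bounce: vy ← 0.48·0.300 = 0.144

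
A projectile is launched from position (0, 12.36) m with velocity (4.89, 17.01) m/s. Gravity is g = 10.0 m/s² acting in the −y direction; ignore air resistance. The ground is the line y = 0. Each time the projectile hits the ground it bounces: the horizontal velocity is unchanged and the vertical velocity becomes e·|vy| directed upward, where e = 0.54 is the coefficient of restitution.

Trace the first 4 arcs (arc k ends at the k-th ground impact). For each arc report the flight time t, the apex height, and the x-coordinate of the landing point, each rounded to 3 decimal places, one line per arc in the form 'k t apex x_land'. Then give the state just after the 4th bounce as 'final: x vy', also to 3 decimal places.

Arc 1: start y=12.360, vy=17.010 → t=4.017, apex=26.827, x_land=19.645, impact vy=-23.163
  bounce: vy ← 0.54·23.163 = 12.508
Arc 2: start y=0.000, vy=12.508 → t=2.502, apex=7.823, x_land=31.878, impact vy=-12.508
  bounce: vy ← 0.54·12.508 = 6.754
Arc 3: start y=0.000, vy=6.754 → t=1.351, apex=2.281, x_land=38.484, impact vy=-6.754
  bounce: vy ← 0.54·6.754 = 3.647
Arc 4: start y=0.000, vy=3.647 → t=0.729, apex=0.665, x_land=42.051, impact vy=-3.647
  bounce: vy ← 0.54·3.647 = 1.970

1 4.017 26.827 19.645
2 2.502 7.823 31.878
3 1.351 2.281 38.484
4 0.729 0.665 42.051
final: 42.051 1.970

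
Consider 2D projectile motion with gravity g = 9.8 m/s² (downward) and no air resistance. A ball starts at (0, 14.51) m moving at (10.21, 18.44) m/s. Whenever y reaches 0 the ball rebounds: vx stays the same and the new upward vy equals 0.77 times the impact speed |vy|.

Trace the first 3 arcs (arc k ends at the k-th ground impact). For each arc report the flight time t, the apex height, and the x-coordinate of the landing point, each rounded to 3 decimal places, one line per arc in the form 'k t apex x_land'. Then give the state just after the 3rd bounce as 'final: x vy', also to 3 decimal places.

1 4.431 31.859 45.245
2 3.927 18.889 85.338
3 3.024 11.199 116.209
final: 116.209 11.408

Arc 1: start y=14.510, vy=18.440 → t=4.431, apex=31.859, x_land=45.245, impact vy=-24.989
  bounce: vy ← 0.77·24.989 = 19.241
Arc 2: start y=0.000, vy=19.241 → t=3.927, apex=18.889, x_land=85.338, impact vy=-19.241
  bounce: vy ← 0.77·19.241 = 14.816
Arc 3: start y=0.000, vy=14.816 → t=3.024, apex=11.199, x_land=116.209, impact vy=-14.816
  bounce: vy ← 0.77·14.816 = 11.408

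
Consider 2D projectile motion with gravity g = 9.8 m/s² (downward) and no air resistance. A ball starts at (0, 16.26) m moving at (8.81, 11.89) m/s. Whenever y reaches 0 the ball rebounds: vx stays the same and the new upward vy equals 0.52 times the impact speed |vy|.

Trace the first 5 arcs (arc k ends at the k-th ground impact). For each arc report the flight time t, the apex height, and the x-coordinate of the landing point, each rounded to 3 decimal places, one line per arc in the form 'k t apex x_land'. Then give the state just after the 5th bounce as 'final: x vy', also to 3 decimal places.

1 3.402 23.473 29.971
2 2.276 6.347 50.025
3 1.184 1.716 60.453
4 0.615 0.464 65.875
5 0.320 0.125 68.695
final: 68.695 0.816

Arc 1: start y=16.260, vy=11.890 → t=3.402, apex=23.473, x_land=29.971, impact vy=-21.449
  bounce: vy ← 0.52·21.449 = 11.154
Arc 2: start y=0.000, vy=11.154 → t=2.276, apex=6.347, x_land=50.025, impact vy=-11.154
  bounce: vy ← 0.52·11.154 = 5.800
Arc 3: start y=0.000, vy=5.800 → t=1.184, apex=1.716, x_land=60.453, impact vy=-5.800
  bounce: vy ← 0.52·5.800 = 3.016
Arc 4: start y=0.000, vy=3.016 → t=0.615, apex=0.464, x_land=65.875, impact vy=-3.016
  bounce: vy ← 0.52·3.016 = 1.568
Arc 5: start y=0.000, vy=1.568 → t=0.320, apex=0.125, x_land=68.695, impact vy=-1.568
  bounce: vy ← 0.52·1.568 = 0.816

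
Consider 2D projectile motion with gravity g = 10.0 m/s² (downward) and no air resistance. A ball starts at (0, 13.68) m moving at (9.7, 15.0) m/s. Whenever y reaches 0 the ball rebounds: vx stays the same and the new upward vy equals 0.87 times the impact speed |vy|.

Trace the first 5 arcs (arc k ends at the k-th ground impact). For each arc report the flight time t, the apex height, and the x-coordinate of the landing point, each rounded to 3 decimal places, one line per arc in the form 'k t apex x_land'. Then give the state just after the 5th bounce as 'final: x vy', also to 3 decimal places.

Arc 1: start y=13.680, vy=15.000 → t=3.733, apex=24.930, x_land=36.209, impact vy=-22.329
  bounce: vy ← 0.87·22.329 = 19.427
Arc 2: start y=0.000, vy=19.427 → t=3.885, apex=18.870, x_land=73.897, impact vy=-19.427
  bounce: vy ← 0.87·19.427 = 16.901
Arc 3: start y=0.000, vy=16.901 → t=3.380, apex=14.282, x_land=106.685, impact vy=-16.901
  bounce: vy ← 0.87·16.901 = 14.704
Arc 4: start y=0.000, vy=14.704 → t=2.941, apex=10.810, x_land=135.211, impact vy=-14.704
  bounce: vy ← 0.87·14.704 = 12.792
Arc 5: start y=0.000, vy=12.792 → t=2.558, apex=8.182, x_land=160.028, impact vy=-12.792
  bounce: vy ← 0.87·12.792 = 11.129

1 3.733 24.930 36.209
2 3.885 18.870 73.897
3 3.380 14.282 106.685
4 2.941 10.810 135.211
5 2.558 8.182 160.028
final: 160.028 11.129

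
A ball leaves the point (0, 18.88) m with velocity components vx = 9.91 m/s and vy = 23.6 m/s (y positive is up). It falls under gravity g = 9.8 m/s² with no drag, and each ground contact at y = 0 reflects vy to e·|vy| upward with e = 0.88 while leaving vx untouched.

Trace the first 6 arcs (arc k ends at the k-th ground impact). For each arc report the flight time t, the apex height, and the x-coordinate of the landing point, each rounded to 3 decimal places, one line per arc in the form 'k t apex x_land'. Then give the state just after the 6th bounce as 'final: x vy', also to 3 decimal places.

1 5.515 47.296 54.653
2 5.468 36.626 108.841
3 4.812 28.363 156.527
4 4.234 21.965 198.490
5 3.726 17.009 235.417
6 3.279 13.172 267.913
final: 267.913 14.140

Arc 1: start y=18.880, vy=23.600 → t=5.515, apex=47.296, x_land=54.653, impact vy=-30.447
  bounce: vy ← 0.88·30.447 = 26.793
Arc 2: start y=0.000, vy=26.793 → t=5.468, apex=36.626, x_land=108.841, impact vy=-26.793
  bounce: vy ← 0.88·26.793 = 23.578
Arc 3: start y=0.000, vy=23.578 → t=4.812, apex=28.363, x_land=156.527, impact vy=-23.578
  bounce: vy ← 0.88·23.578 = 20.749
Arc 4: start y=0.000, vy=20.749 → t=4.234, apex=21.965, x_land=198.490, impact vy=-20.749
  bounce: vy ← 0.88·20.749 = 18.259
Arc 5: start y=0.000, vy=18.259 → t=3.726, apex=17.009, x_land=235.417, impact vy=-18.259
  bounce: vy ← 0.88·18.259 = 16.068
Arc 6: start y=0.000, vy=16.068 → t=3.279, apex=13.172, x_land=267.913, impact vy=-16.068
  bounce: vy ← 0.88·16.068 = 14.140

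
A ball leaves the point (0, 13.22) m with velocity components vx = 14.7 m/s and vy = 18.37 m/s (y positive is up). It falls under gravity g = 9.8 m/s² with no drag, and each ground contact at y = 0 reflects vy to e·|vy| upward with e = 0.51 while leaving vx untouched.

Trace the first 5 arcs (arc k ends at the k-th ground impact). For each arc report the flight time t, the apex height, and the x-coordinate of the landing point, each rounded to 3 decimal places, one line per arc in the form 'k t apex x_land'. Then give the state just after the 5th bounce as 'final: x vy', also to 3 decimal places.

Arc 1: start y=13.220, vy=18.370 → t=4.367, apex=30.437, x_land=64.192, impact vy=-24.425
  bounce: vy ← 0.51·24.425 = 12.457
Arc 2: start y=0.000, vy=12.457 → t=2.542, apex=7.917, x_land=101.562, impact vy=-12.457
  bounce: vy ← 0.51·12.457 = 6.353
Arc 3: start y=0.000, vy=6.353 → t=1.297, apex=2.059, x_land=120.621, impact vy=-6.353
  bounce: vy ← 0.51·6.353 = 3.240
Arc 4: start y=0.000, vy=3.240 → t=0.661, apex=0.536, x_land=130.341, impact vy=-3.240
  bounce: vy ← 0.51·3.240 = 1.652
Arc 5: start y=0.000, vy=1.652 → t=0.337, apex=0.139, x_land=135.298, impact vy=-1.652
  bounce: vy ← 0.51·1.652 = 0.843

1 4.367 30.437 64.192
2 2.542 7.917 101.562
3 1.297 2.059 120.621
4 0.661 0.536 130.341
5 0.337 0.139 135.298
final: 135.298 0.843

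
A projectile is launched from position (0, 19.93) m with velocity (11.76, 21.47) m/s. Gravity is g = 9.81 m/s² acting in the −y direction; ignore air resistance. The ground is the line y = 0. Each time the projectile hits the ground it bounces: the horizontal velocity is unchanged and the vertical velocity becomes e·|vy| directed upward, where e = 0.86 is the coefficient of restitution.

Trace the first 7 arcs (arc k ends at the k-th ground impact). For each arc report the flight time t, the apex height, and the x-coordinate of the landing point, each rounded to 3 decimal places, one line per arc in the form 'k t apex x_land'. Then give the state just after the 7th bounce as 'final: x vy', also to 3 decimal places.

1 5.164 43.424 60.729
2 5.118 32.117 120.913
3 4.401 23.754 172.671
4 3.785 17.568 217.184
5 3.255 12.993 255.464
6 2.799 9.610 288.386
7 2.408 7.107 316.698
final: 316.698 10.156

Arc 1: start y=19.930, vy=21.470 → t=5.164, apex=43.424, x_land=60.729, impact vy=-29.189
  bounce: vy ← 0.86·29.189 = 25.102
Arc 2: start y=0.000, vy=25.102 → t=5.118, apex=32.117, x_land=120.913, impact vy=-25.102
  bounce: vy ← 0.86·25.102 = 21.588
Arc 3: start y=0.000, vy=21.588 → t=4.401, apex=23.754, x_land=172.671, impact vy=-21.588
  bounce: vy ← 0.86·21.588 = 18.566
Arc 4: start y=0.000, vy=18.566 → t=3.785, apex=17.568, x_land=217.184, impact vy=-18.566
  bounce: vy ← 0.86·18.566 = 15.967
Arc 5: start y=0.000, vy=15.967 → t=3.255, apex=12.993, x_land=255.464, impact vy=-15.967
  bounce: vy ← 0.86·15.967 = 13.731
Arc 6: start y=0.000, vy=13.731 → t=2.799, apex=9.610, x_land=288.386, impact vy=-13.731
  bounce: vy ← 0.86·13.731 = 11.809
Arc 7: start y=0.000, vy=11.809 → t=2.408, apex=7.107, x_land=316.698, impact vy=-11.809
  bounce: vy ← 0.86·11.809 = 10.156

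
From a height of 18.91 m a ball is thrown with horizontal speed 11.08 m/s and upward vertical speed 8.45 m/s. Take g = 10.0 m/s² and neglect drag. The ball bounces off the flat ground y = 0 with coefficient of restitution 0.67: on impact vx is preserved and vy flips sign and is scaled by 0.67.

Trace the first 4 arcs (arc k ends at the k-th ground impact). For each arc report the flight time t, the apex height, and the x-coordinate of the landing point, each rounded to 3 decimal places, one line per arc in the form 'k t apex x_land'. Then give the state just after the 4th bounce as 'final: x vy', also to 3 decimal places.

Arc 1: start y=18.910, vy=8.450 → t=2.965, apex=22.480, x_land=32.856, impact vy=-21.204
  bounce: vy ← 0.67·21.204 = 14.207
Arc 2: start y=0.000, vy=14.207 → t=2.841, apex=10.091, x_land=64.338, impact vy=-14.207
  bounce: vy ← 0.67·14.207 = 9.518
Arc 3: start y=0.000, vy=9.518 → t=1.904, apex=4.530, x_land=85.431, impact vy=-9.518
  bounce: vy ← 0.67·9.518 = 6.377
Arc 4: start y=0.000, vy=6.377 → t=1.275, apex=2.034, x_land=99.563, impact vy=-6.377
  bounce: vy ← 0.67·6.377 = 4.273

1 2.965 22.480 32.856
2 2.841 10.091 64.338
3 1.904 4.530 85.431
4 1.275 2.034 99.563
final: 99.563 4.273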